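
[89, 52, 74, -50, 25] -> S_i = Random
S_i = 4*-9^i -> [4, -36, 324, -2916, 26244]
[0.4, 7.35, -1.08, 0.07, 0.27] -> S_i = Random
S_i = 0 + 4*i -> [0, 4, 8, 12, 16]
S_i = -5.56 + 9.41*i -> [-5.56, 3.85, 13.26, 22.67, 32.08]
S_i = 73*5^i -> [73, 365, 1825, 9125, 45625]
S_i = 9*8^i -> [9, 72, 576, 4608, 36864]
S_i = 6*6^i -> [6, 36, 216, 1296, 7776]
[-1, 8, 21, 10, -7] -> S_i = Random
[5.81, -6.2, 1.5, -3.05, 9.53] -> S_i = Random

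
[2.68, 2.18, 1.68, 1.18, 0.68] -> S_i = 2.68 + -0.50*i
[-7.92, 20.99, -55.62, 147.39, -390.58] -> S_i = -7.92*(-2.65)^i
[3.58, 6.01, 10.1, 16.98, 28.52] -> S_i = 3.58*1.68^i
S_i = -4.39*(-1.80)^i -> [-4.39, 7.9, -14.22, 25.6, -46.08]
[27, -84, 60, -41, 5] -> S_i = Random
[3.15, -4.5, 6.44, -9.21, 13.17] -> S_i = 3.15*(-1.43)^i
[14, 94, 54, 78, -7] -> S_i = Random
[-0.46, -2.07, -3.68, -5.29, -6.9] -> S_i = -0.46 + -1.61*i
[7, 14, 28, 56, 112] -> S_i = 7*2^i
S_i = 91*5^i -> [91, 455, 2275, 11375, 56875]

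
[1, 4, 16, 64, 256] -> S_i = 1*4^i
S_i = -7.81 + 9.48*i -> [-7.81, 1.67, 11.15, 20.63, 30.11]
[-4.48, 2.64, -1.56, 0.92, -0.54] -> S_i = -4.48*(-0.59)^i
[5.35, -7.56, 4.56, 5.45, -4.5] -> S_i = Random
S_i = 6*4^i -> [6, 24, 96, 384, 1536]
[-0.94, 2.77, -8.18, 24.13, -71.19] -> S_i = -0.94*(-2.95)^i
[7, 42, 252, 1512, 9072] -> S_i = 7*6^i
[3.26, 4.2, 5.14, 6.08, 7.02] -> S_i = 3.26 + 0.94*i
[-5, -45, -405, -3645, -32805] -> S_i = -5*9^i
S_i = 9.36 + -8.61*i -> [9.36, 0.75, -7.86, -16.47, -25.08]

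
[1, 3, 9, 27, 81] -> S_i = 1*3^i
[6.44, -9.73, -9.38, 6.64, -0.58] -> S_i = Random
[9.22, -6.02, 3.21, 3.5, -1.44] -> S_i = Random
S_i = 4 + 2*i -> [4, 6, 8, 10, 12]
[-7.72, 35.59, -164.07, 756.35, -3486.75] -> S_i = -7.72*(-4.61)^i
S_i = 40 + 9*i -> [40, 49, 58, 67, 76]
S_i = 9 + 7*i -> [9, 16, 23, 30, 37]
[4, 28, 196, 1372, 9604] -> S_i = 4*7^i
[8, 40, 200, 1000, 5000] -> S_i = 8*5^i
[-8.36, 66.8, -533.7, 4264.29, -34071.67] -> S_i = -8.36*(-7.99)^i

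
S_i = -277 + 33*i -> [-277, -244, -211, -178, -145]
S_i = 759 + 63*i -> [759, 822, 885, 948, 1011]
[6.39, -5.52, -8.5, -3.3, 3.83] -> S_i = Random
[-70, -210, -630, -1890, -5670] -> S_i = -70*3^i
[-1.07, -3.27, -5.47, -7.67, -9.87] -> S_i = -1.07 + -2.20*i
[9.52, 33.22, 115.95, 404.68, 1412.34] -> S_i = 9.52*3.49^i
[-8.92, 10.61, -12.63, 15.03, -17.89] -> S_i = -8.92*(-1.19)^i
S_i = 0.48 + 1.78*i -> [0.48, 2.26, 4.04, 5.82, 7.6]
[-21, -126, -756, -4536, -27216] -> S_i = -21*6^i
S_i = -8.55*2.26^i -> [-8.55, -19.32, -43.67, -98.69, -223.05]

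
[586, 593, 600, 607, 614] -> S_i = 586 + 7*i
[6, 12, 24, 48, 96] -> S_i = 6*2^i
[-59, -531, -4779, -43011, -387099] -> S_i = -59*9^i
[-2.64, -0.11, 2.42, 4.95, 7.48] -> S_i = -2.64 + 2.53*i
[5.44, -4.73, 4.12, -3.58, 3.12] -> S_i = 5.44*(-0.87)^i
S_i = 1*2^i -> [1, 2, 4, 8, 16]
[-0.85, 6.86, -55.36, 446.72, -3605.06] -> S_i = -0.85*(-8.07)^i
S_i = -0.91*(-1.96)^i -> [-0.91, 1.78, -3.5, 6.85, -13.43]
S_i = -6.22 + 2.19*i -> [-6.22, -4.03, -1.84, 0.35, 2.54]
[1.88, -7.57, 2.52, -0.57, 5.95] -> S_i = Random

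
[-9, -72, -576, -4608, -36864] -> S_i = -9*8^i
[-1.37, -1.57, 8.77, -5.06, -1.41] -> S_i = Random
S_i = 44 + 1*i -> [44, 45, 46, 47, 48]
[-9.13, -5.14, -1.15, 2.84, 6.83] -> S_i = -9.13 + 3.99*i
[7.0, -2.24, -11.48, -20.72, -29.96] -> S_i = 7.00 + -9.24*i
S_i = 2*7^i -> [2, 14, 98, 686, 4802]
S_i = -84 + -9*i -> [-84, -93, -102, -111, -120]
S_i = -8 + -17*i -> [-8, -25, -42, -59, -76]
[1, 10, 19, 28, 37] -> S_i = 1 + 9*i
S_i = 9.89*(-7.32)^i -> [9.89, -72.39, 529.93, -3879.09, 28394.92]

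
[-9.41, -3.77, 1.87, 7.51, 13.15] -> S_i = -9.41 + 5.64*i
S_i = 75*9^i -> [75, 675, 6075, 54675, 492075]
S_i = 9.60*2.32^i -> [9.6, 22.27, 51.67, 119.88, 278.11]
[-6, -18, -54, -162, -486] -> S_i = -6*3^i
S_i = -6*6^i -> [-6, -36, -216, -1296, -7776]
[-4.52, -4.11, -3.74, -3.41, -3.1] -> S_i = -4.52*0.91^i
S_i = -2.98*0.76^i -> [-2.98, -2.26, -1.72, -1.31, -0.99]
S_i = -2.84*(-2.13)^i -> [-2.84, 6.05, -12.88, 27.44, -58.46]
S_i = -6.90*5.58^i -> [-6.9, -38.5, -214.84, -1198.81, -6689.38]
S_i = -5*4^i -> [-5, -20, -80, -320, -1280]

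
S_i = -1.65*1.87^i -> [-1.65, -3.09, -5.77, -10.79, -20.18]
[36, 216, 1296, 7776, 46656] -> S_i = 36*6^i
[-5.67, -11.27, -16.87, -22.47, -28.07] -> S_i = -5.67 + -5.60*i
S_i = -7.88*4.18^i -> [-7.88, -32.94, -137.68, -575.51, -2405.64]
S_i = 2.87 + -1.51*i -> [2.87, 1.36, -0.15, -1.66, -3.17]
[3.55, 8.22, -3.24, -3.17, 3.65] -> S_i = Random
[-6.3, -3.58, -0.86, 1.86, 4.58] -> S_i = -6.30 + 2.72*i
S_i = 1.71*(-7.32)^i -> [1.71, -12.52, 91.63, -670.7, 4909.54]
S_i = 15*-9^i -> [15, -135, 1215, -10935, 98415]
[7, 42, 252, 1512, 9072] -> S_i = 7*6^i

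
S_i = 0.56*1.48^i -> [0.56, 0.83, 1.23, 1.82, 2.69]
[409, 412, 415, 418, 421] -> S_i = 409 + 3*i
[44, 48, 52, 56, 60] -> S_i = 44 + 4*i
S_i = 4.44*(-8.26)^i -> [4.44, -36.67, 302.93, -2502.21, 20668.22]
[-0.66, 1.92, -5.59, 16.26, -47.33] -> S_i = -0.66*(-2.91)^i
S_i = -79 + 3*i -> [-79, -76, -73, -70, -67]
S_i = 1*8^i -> [1, 8, 64, 512, 4096]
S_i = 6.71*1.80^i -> [6.71, 12.08, 21.74, 39.13, 70.44]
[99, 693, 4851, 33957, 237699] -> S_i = 99*7^i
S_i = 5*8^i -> [5, 40, 320, 2560, 20480]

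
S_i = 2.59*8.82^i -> [2.59, 22.84, 201.48, 1777.07, 15673.79]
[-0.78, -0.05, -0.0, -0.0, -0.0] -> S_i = -0.78*0.06^i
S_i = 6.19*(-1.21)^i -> [6.19, -7.49, 9.06, -10.97, 13.27]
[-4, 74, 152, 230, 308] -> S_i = -4 + 78*i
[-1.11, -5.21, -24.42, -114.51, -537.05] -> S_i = -1.11*4.69^i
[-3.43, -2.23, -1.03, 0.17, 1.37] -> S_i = -3.43 + 1.20*i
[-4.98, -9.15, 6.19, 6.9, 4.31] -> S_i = Random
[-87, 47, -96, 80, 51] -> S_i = Random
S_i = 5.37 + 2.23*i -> [5.37, 7.6, 9.83, 12.06, 14.29]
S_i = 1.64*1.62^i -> [1.64, 2.66, 4.3, 6.97, 11.3]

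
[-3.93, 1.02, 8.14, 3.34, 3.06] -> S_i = Random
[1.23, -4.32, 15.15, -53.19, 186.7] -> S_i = 1.23*(-3.51)^i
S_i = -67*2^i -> [-67, -134, -268, -536, -1072]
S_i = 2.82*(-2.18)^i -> [2.82, -6.15, 13.4, -29.22, 63.69]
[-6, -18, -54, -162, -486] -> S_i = -6*3^i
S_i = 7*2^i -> [7, 14, 28, 56, 112]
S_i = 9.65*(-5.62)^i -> [9.65, -54.23, 304.79, -1712.92, 9626.59]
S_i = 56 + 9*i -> [56, 65, 74, 83, 92]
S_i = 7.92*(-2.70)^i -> [7.92, -21.38, 57.74, -155.89, 420.9]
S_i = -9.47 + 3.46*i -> [-9.47, -6.01, -2.55, 0.91, 4.37]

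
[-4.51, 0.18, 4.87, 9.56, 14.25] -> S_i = -4.51 + 4.69*i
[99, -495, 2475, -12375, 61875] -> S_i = 99*-5^i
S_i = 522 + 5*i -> [522, 527, 532, 537, 542]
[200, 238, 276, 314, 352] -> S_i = 200 + 38*i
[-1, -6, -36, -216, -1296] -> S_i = -1*6^i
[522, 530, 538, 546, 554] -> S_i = 522 + 8*i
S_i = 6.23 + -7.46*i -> [6.23, -1.23, -8.69, -16.15, -23.61]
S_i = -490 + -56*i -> [-490, -546, -602, -658, -714]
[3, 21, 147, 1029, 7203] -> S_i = 3*7^i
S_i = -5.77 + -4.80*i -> [-5.77, -10.57, -15.37, -20.17, -24.97]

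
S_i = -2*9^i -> [-2, -18, -162, -1458, -13122]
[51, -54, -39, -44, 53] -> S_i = Random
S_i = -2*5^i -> [-2, -10, -50, -250, -1250]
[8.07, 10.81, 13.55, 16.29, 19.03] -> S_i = 8.07 + 2.74*i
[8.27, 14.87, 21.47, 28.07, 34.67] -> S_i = 8.27 + 6.60*i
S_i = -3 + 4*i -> [-3, 1, 5, 9, 13]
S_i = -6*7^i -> [-6, -42, -294, -2058, -14406]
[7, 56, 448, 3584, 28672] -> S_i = 7*8^i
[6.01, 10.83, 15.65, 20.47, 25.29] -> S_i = 6.01 + 4.82*i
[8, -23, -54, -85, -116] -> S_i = 8 + -31*i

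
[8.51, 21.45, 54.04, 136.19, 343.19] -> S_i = 8.51*2.52^i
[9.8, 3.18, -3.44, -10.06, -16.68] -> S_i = 9.80 + -6.62*i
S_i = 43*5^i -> [43, 215, 1075, 5375, 26875]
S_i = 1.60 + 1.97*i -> [1.6, 3.57, 5.54, 7.51, 9.48]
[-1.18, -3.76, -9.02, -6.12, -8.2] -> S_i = Random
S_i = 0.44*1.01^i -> [0.44, 0.44, 0.45, 0.45, 0.46]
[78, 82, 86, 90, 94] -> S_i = 78 + 4*i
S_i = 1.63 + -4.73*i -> [1.63, -3.1, -7.83, -12.56, -17.29]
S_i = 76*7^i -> [76, 532, 3724, 26068, 182476]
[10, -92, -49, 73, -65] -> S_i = Random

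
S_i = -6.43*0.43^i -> [-6.43, -2.76, -1.19, -0.51, -0.22]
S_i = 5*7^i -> [5, 35, 245, 1715, 12005]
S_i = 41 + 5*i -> [41, 46, 51, 56, 61]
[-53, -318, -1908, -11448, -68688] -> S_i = -53*6^i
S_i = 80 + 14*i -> [80, 94, 108, 122, 136]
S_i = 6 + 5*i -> [6, 11, 16, 21, 26]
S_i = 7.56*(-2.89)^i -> [7.56, -21.85, 63.14, -182.48, 527.37]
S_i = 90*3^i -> [90, 270, 810, 2430, 7290]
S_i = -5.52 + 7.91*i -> [-5.52, 2.39, 10.3, 18.21, 26.12]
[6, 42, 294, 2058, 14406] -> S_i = 6*7^i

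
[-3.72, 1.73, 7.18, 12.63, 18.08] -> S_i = -3.72 + 5.45*i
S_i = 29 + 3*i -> [29, 32, 35, 38, 41]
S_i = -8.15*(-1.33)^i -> [-8.15, 10.84, -14.42, 19.17, -25.5]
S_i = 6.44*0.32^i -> [6.44, 2.06, 0.66, 0.21, 0.07]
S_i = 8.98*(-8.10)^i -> [8.98, -72.74, 589.18, -4772.34, 38655.96]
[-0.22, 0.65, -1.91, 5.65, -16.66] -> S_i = -0.22*(-2.95)^i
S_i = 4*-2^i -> [4, -8, 16, -32, 64]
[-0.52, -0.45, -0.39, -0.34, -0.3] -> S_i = -0.52*0.87^i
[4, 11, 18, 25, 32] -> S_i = 4 + 7*i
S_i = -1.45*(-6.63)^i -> [-1.45, 9.61, -63.74, 422.58, -2801.7]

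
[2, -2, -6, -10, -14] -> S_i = 2 + -4*i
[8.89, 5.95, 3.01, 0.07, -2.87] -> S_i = 8.89 + -2.94*i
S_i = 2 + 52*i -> [2, 54, 106, 158, 210]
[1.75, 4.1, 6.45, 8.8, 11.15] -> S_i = 1.75 + 2.35*i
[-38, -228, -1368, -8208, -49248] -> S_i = -38*6^i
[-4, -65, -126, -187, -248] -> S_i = -4 + -61*i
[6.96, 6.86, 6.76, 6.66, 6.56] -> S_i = 6.96 + -0.10*i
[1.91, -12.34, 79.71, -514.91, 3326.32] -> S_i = 1.91*(-6.46)^i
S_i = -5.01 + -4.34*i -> [-5.01, -9.35, -13.69, -18.03, -22.37]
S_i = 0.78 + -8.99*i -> [0.78, -8.21, -17.2, -26.19, -35.18]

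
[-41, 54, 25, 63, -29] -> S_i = Random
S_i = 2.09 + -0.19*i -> [2.09, 1.9, 1.71, 1.52, 1.33]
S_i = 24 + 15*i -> [24, 39, 54, 69, 84]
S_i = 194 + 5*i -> [194, 199, 204, 209, 214]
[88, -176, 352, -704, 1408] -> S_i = 88*-2^i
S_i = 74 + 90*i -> [74, 164, 254, 344, 434]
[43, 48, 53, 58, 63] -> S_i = 43 + 5*i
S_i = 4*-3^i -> [4, -12, 36, -108, 324]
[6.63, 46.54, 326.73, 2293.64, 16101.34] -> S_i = 6.63*7.02^i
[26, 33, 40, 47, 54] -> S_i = 26 + 7*i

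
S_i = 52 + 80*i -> [52, 132, 212, 292, 372]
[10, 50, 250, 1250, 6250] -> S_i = 10*5^i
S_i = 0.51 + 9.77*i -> [0.51, 10.28, 20.05, 29.82, 39.59]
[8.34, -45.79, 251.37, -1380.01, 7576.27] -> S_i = 8.34*(-5.49)^i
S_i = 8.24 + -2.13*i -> [8.24, 6.11, 3.98, 1.85, -0.28]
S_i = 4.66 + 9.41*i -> [4.66, 14.07, 23.48, 32.89, 42.3]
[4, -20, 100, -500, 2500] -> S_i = 4*-5^i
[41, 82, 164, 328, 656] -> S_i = 41*2^i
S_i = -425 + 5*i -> [-425, -420, -415, -410, -405]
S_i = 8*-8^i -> [8, -64, 512, -4096, 32768]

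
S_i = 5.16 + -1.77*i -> [5.16, 3.39, 1.62, -0.15, -1.92]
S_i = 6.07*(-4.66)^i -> [6.07, -28.29, 131.81, -614.25, 2862.41]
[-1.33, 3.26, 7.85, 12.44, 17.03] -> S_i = -1.33 + 4.59*i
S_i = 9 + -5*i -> [9, 4, -1, -6, -11]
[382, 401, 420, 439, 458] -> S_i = 382 + 19*i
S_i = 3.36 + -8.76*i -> [3.36, -5.4, -14.16, -22.92, -31.68]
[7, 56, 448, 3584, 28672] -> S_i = 7*8^i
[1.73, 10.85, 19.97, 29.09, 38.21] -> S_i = 1.73 + 9.12*i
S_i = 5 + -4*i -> [5, 1, -3, -7, -11]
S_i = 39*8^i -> [39, 312, 2496, 19968, 159744]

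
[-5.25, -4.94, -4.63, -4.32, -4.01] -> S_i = -5.25 + 0.31*i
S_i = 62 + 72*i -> [62, 134, 206, 278, 350]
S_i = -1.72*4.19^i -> [-1.72, -7.21, -30.2, -126.52, -530.13]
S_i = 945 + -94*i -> [945, 851, 757, 663, 569]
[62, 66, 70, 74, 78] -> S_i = 62 + 4*i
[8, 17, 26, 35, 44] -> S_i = 8 + 9*i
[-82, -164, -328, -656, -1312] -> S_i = -82*2^i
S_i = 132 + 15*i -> [132, 147, 162, 177, 192]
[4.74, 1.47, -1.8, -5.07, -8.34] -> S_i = 4.74 + -3.27*i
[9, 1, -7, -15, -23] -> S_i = 9 + -8*i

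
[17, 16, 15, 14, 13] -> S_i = 17 + -1*i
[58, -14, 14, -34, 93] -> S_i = Random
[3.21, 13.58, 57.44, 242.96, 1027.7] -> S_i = 3.21*4.23^i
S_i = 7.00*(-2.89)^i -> [7.0, -20.23, 58.46, -168.96, 488.3]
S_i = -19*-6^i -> [-19, 114, -684, 4104, -24624]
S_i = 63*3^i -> [63, 189, 567, 1701, 5103]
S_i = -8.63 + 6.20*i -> [-8.63, -2.43, 3.77, 9.97, 16.17]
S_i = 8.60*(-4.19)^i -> [8.6, -36.03, 150.98, -632.62, 2650.66]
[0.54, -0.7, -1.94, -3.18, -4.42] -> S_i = 0.54 + -1.24*i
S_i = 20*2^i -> [20, 40, 80, 160, 320]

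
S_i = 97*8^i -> [97, 776, 6208, 49664, 397312]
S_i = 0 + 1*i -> [0, 1, 2, 3, 4]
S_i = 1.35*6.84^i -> [1.35, 9.23, 63.16, 432.02, 2955.0]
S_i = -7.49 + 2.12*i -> [-7.49, -5.37, -3.25, -1.13, 0.99]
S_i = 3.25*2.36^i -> [3.25, 7.67, 18.1, 42.72, 100.82]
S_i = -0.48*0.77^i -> [-0.48, -0.37, -0.28, -0.22, -0.17]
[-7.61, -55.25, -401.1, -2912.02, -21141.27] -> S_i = -7.61*7.26^i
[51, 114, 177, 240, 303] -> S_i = 51 + 63*i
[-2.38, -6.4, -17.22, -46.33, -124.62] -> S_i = -2.38*2.69^i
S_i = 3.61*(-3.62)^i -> [3.61, -13.07, 47.31, -171.25, 619.93]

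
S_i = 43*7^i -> [43, 301, 2107, 14749, 103243]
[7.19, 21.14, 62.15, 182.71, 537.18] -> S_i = 7.19*2.94^i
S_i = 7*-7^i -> [7, -49, 343, -2401, 16807]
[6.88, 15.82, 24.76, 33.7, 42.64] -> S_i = 6.88 + 8.94*i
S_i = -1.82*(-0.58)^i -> [-1.82, 1.06, -0.61, 0.36, -0.21]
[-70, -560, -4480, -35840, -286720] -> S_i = -70*8^i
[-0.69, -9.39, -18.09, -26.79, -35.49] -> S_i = -0.69 + -8.70*i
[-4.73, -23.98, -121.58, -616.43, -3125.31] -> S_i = -4.73*5.07^i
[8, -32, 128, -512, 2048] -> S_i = 8*-4^i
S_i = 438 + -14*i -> [438, 424, 410, 396, 382]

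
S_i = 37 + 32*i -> [37, 69, 101, 133, 165]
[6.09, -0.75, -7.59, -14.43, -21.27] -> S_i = 6.09 + -6.84*i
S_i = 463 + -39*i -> [463, 424, 385, 346, 307]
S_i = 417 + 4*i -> [417, 421, 425, 429, 433]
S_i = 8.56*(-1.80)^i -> [8.56, -15.41, 27.73, -49.92, 89.86]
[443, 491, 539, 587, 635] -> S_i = 443 + 48*i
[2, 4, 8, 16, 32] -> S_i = 2*2^i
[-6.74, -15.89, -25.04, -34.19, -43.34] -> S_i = -6.74 + -9.15*i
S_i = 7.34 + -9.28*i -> [7.34, -1.94, -11.22, -20.5, -29.78]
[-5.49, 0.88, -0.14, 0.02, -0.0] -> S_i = -5.49*(-0.16)^i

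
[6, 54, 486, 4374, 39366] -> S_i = 6*9^i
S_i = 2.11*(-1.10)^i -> [2.11, -2.32, 2.55, -2.81, 3.09]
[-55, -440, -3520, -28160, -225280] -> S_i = -55*8^i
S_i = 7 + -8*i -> [7, -1, -9, -17, -25]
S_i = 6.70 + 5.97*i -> [6.7, 12.67, 18.64, 24.61, 30.58]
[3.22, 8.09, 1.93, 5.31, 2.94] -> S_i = Random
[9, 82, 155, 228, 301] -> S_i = 9 + 73*i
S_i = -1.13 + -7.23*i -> [-1.13, -8.36, -15.59, -22.82, -30.05]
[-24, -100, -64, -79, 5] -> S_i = Random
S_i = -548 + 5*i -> [-548, -543, -538, -533, -528]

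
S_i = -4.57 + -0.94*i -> [-4.57, -5.51, -6.45, -7.39, -8.33]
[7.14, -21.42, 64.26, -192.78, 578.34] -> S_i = 7.14*(-3.00)^i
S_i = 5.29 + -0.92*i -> [5.29, 4.37, 3.45, 2.53, 1.61]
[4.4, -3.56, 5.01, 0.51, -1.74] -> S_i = Random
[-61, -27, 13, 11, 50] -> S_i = Random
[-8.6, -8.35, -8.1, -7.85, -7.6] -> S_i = -8.60 + 0.25*i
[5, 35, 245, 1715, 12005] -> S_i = 5*7^i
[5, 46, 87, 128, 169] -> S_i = 5 + 41*i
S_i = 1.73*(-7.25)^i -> [1.73, -12.54, 90.93, -659.27, 4779.67]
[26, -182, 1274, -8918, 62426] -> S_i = 26*-7^i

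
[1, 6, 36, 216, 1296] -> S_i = 1*6^i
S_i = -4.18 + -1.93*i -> [-4.18, -6.11, -8.04, -9.97, -11.9]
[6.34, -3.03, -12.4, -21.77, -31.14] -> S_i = 6.34 + -9.37*i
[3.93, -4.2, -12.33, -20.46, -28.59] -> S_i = 3.93 + -8.13*i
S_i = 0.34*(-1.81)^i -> [0.34, -0.62, 1.11, -2.02, 3.65]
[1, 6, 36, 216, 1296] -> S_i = 1*6^i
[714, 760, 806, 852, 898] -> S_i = 714 + 46*i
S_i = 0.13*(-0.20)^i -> [0.13, -0.03, 0.01, -0.0, 0.0]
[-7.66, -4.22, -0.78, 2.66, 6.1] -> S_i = -7.66 + 3.44*i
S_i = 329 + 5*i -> [329, 334, 339, 344, 349]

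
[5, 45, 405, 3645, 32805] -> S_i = 5*9^i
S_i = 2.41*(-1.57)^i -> [2.41, -3.78, 5.94, -9.33, 14.64]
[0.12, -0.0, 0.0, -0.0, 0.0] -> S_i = 0.12*(-0.03)^i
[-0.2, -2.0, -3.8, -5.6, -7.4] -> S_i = -0.20 + -1.80*i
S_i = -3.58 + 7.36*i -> [-3.58, 3.78, 11.14, 18.5, 25.86]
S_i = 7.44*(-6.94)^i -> [7.44, -51.63, 358.34, -2486.86, 17258.81]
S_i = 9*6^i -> [9, 54, 324, 1944, 11664]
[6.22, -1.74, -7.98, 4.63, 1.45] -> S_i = Random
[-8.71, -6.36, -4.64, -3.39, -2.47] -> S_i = -8.71*0.73^i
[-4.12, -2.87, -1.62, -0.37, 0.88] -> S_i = -4.12 + 1.25*i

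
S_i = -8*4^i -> [-8, -32, -128, -512, -2048]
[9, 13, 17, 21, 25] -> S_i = 9 + 4*i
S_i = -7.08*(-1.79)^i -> [-7.08, 12.67, -22.69, 40.61, -72.69]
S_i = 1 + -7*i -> [1, -6, -13, -20, -27]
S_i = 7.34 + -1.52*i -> [7.34, 5.82, 4.3, 2.78, 1.26]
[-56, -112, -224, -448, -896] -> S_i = -56*2^i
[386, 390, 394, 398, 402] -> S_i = 386 + 4*i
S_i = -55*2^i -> [-55, -110, -220, -440, -880]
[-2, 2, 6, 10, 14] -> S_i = -2 + 4*i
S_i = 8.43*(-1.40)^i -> [8.43, -11.8, 16.52, -23.13, 32.38]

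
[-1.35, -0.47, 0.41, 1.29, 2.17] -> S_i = -1.35 + 0.88*i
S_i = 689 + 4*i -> [689, 693, 697, 701, 705]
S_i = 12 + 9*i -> [12, 21, 30, 39, 48]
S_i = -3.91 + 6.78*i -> [-3.91, 2.87, 9.65, 16.43, 23.21]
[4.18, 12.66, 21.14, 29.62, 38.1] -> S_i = 4.18 + 8.48*i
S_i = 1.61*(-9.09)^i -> [1.61, -14.63, 133.03, -1209.25, 10992.12]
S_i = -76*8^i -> [-76, -608, -4864, -38912, -311296]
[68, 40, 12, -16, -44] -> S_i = 68 + -28*i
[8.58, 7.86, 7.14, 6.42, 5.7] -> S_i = 8.58 + -0.72*i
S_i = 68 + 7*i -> [68, 75, 82, 89, 96]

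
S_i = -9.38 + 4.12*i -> [-9.38, -5.26, -1.14, 2.98, 7.1]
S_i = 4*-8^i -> [4, -32, 256, -2048, 16384]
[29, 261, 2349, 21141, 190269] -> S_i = 29*9^i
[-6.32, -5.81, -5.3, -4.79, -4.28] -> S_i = -6.32 + 0.51*i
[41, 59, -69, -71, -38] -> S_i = Random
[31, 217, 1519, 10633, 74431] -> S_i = 31*7^i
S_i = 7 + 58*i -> [7, 65, 123, 181, 239]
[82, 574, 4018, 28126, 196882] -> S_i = 82*7^i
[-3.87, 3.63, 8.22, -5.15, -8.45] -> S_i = Random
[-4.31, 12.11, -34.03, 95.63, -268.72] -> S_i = -4.31*(-2.81)^i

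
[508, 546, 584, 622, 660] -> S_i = 508 + 38*i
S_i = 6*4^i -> [6, 24, 96, 384, 1536]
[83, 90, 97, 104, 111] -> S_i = 83 + 7*i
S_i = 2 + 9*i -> [2, 11, 20, 29, 38]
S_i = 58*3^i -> [58, 174, 522, 1566, 4698]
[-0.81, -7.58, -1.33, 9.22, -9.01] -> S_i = Random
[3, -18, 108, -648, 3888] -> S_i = 3*-6^i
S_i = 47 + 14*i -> [47, 61, 75, 89, 103]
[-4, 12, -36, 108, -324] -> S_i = -4*-3^i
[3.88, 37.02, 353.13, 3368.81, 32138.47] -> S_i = 3.88*9.54^i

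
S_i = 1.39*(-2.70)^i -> [1.39, -3.75, 10.13, -27.36, 73.87]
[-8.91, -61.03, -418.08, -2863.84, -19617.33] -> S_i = -8.91*6.85^i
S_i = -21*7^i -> [-21, -147, -1029, -7203, -50421]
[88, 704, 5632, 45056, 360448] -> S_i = 88*8^i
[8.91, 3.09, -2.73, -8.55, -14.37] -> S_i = 8.91 + -5.82*i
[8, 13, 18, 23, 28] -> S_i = 8 + 5*i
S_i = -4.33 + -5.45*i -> [-4.33, -9.78, -15.23, -20.68, -26.13]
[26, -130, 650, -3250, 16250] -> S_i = 26*-5^i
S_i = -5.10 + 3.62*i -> [-5.1, -1.48, 2.14, 5.76, 9.38]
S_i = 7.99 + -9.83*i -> [7.99, -1.84, -11.67, -21.5, -31.33]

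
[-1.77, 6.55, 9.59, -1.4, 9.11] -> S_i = Random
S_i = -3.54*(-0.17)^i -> [-3.54, 0.6, -0.1, 0.02, -0.0]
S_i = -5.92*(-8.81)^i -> [-5.92, 52.16, -459.49, 4048.08, -35663.61]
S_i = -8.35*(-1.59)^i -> [-8.35, 13.28, -21.11, 33.56, -53.37]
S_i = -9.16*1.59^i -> [-9.16, -14.56, -23.16, -36.82, -58.54]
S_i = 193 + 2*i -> [193, 195, 197, 199, 201]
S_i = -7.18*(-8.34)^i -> [-7.18, 59.88, -499.41, 4165.07, -34736.71]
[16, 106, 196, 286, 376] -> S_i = 16 + 90*i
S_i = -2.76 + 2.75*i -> [-2.76, -0.01, 2.74, 5.49, 8.24]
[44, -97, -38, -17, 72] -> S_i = Random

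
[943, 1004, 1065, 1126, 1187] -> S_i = 943 + 61*i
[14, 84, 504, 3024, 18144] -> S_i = 14*6^i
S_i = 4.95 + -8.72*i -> [4.95, -3.77, -12.49, -21.21, -29.93]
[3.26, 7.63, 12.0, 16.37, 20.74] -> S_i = 3.26 + 4.37*i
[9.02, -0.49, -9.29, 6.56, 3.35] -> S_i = Random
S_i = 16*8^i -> [16, 128, 1024, 8192, 65536]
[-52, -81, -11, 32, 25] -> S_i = Random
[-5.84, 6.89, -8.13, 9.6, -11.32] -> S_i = -5.84*(-1.18)^i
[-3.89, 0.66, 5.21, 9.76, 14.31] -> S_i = -3.89 + 4.55*i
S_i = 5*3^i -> [5, 15, 45, 135, 405]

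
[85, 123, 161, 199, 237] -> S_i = 85 + 38*i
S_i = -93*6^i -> [-93, -558, -3348, -20088, -120528]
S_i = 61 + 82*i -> [61, 143, 225, 307, 389]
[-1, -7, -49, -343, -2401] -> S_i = -1*7^i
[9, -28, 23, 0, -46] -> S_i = Random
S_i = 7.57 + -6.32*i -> [7.57, 1.25, -5.07, -11.39, -17.71]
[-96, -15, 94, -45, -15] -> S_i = Random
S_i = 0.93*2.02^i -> [0.93, 1.88, 3.79, 7.67, 15.48]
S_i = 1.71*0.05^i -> [1.71, 0.09, 0.0, 0.0, 0.0]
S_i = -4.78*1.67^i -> [-4.78, -7.98, -13.33, -22.26, -37.18]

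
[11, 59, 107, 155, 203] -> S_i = 11 + 48*i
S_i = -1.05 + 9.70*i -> [-1.05, 8.65, 18.35, 28.05, 37.75]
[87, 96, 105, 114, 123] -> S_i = 87 + 9*i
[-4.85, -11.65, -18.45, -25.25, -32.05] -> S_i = -4.85 + -6.80*i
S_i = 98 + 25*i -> [98, 123, 148, 173, 198]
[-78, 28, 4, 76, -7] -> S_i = Random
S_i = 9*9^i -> [9, 81, 729, 6561, 59049]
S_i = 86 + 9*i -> [86, 95, 104, 113, 122]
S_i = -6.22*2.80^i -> [-6.22, -17.42, -48.76, -136.54, -382.32]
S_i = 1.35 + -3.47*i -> [1.35, -2.12, -5.59, -9.06, -12.53]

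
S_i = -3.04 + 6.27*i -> [-3.04, 3.23, 9.5, 15.77, 22.04]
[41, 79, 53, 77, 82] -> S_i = Random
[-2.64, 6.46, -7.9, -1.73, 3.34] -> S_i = Random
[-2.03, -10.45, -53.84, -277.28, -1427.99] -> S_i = -2.03*5.15^i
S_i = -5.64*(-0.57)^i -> [-5.64, 3.21, -1.83, 1.04, -0.6]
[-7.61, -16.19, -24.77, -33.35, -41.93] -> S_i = -7.61 + -8.58*i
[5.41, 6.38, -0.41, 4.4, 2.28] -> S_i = Random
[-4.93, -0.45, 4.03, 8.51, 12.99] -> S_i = -4.93 + 4.48*i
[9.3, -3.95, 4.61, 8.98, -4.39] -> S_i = Random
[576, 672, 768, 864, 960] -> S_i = 576 + 96*i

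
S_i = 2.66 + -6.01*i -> [2.66, -3.35, -9.36, -15.37, -21.38]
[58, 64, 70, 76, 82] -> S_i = 58 + 6*i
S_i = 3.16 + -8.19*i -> [3.16, -5.03, -13.22, -21.41, -29.6]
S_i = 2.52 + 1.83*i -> [2.52, 4.35, 6.18, 8.01, 9.84]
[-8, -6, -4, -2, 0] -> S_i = -8 + 2*i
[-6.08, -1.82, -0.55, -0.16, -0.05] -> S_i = -6.08*0.30^i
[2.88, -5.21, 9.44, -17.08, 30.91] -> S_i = 2.88*(-1.81)^i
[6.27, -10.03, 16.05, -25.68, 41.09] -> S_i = 6.27*(-1.60)^i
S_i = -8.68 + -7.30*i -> [-8.68, -15.98, -23.28, -30.58, -37.88]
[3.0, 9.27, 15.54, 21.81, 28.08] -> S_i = 3.00 + 6.27*i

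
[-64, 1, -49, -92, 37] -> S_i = Random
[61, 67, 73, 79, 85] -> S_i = 61 + 6*i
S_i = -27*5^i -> [-27, -135, -675, -3375, -16875]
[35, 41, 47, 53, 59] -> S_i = 35 + 6*i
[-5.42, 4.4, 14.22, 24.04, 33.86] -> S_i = -5.42 + 9.82*i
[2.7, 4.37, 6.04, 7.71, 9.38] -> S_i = 2.70 + 1.67*i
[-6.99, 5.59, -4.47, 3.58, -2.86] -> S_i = -6.99*(-0.80)^i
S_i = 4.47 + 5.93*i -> [4.47, 10.4, 16.33, 22.26, 28.19]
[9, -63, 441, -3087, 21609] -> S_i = 9*-7^i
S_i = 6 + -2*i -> [6, 4, 2, 0, -2]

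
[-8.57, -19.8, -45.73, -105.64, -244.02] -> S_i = -8.57*2.31^i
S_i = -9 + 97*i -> [-9, 88, 185, 282, 379]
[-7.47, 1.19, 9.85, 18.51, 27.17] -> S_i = -7.47 + 8.66*i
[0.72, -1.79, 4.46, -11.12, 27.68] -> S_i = 0.72*(-2.49)^i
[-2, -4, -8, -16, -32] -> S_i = -2*2^i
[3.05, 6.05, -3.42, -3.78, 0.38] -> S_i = Random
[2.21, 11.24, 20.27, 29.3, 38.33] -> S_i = 2.21 + 9.03*i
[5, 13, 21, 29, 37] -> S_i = 5 + 8*i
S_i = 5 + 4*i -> [5, 9, 13, 17, 21]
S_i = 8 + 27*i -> [8, 35, 62, 89, 116]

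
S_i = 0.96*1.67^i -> [0.96, 1.6, 2.68, 4.47, 7.47]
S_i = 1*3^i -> [1, 3, 9, 27, 81]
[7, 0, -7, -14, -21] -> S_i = 7 + -7*i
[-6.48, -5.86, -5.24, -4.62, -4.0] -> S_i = -6.48 + 0.62*i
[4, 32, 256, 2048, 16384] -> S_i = 4*8^i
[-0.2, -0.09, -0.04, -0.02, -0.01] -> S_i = -0.20*0.47^i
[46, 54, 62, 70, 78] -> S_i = 46 + 8*i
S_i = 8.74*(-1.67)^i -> [8.74, -14.6, 24.37, -40.71, 67.98]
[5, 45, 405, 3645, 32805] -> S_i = 5*9^i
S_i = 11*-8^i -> [11, -88, 704, -5632, 45056]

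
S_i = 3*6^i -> [3, 18, 108, 648, 3888]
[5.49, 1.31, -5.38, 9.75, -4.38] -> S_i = Random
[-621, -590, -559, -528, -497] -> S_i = -621 + 31*i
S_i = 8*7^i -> [8, 56, 392, 2744, 19208]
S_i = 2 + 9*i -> [2, 11, 20, 29, 38]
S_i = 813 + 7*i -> [813, 820, 827, 834, 841]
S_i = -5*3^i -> [-5, -15, -45, -135, -405]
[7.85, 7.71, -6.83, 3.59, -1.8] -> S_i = Random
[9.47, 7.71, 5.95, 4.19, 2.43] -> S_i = 9.47 + -1.76*i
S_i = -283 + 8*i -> [-283, -275, -267, -259, -251]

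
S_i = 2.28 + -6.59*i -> [2.28, -4.31, -10.9, -17.49, -24.08]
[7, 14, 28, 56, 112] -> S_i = 7*2^i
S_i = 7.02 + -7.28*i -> [7.02, -0.26, -7.54, -14.82, -22.1]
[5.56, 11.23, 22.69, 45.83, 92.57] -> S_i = 5.56*2.02^i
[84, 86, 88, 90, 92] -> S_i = 84 + 2*i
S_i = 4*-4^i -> [4, -16, 64, -256, 1024]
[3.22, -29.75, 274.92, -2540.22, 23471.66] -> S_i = 3.22*(-9.24)^i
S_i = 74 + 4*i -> [74, 78, 82, 86, 90]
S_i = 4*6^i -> [4, 24, 144, 864, 5184]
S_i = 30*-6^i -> [30, -180, 1080, -6480, 38880]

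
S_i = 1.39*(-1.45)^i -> [1.39, -2.02, 2.92, -4.24, 6.14]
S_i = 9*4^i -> [9, 36, 144, 576, 2304]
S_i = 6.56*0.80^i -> [6.56, 5.25, 4.2, 3.36, 2.69]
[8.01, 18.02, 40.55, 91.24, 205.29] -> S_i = 8.01*2.25^i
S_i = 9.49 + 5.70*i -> [9.49, 15.19, 20.89, 26.59, 32.29]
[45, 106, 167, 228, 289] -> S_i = 45 + 61*i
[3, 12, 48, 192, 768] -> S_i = 3*4^i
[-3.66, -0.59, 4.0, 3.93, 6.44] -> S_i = Random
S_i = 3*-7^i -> [3, -21, 147, -1029, 7203]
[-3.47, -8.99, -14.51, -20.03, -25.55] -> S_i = -3.47 + -5.52*i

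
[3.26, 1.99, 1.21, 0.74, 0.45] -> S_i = 3.26*0.61^i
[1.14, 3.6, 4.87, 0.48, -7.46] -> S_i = Random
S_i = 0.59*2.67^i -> [0.59, 1.58, 4.21, 11.23, 29.98]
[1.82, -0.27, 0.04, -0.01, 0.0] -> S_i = 1.82*(-0.15)^i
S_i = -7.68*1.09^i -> [-7.68, -8.37, -9.12, -9.95, -10.84]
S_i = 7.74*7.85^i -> [7.74, 60.76, 476.96, 3744.12, 29391.35]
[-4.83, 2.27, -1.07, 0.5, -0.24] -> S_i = -4.83*(-0.47)^i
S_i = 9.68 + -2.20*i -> [9.68, 7.48, 5.28, 3.08, 0.88]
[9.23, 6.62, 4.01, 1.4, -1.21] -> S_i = 9.23 + -2.61*i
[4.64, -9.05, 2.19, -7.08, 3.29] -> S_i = Random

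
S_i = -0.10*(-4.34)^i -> [-0.1, 0.43, -1.88, 8.17, -35.48]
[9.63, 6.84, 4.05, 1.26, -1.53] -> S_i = 9.63 + -2.79*i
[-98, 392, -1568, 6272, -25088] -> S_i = -98*-4^i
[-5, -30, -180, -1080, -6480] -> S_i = -5*6^i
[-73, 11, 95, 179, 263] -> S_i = -73 + 84*i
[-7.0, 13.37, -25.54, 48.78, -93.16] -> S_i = -7.00*(-1.91)^i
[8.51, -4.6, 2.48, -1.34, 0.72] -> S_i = 8.51*(-0.54)^i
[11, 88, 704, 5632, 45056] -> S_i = 11*8^i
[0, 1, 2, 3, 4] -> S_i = 0 + 1*i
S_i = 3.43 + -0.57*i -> [3.43, 2.86, 2.29, 1.72, 1.15]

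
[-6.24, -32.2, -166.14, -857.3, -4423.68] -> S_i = -6.24*5.16^i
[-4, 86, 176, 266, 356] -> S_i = -4 + 90*i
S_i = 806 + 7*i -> [806, 813, 820, 827, 834]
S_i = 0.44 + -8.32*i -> [0.44, -7.88, -16.2, -24.52, -32.84]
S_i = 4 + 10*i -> [4, 14, 24, 34, 44]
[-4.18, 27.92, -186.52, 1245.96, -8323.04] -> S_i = -4.18*(-6.68)^i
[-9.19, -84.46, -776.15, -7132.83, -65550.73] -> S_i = -9.19*9.19^i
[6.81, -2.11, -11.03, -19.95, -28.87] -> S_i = 6.81 + -8.92*i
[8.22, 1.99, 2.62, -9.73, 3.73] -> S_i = Random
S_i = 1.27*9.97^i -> [1.27, 12.66, 126.24, 1258.6, 12548.28]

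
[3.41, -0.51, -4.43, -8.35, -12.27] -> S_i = 3.41 + -3.92*i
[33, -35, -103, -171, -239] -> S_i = 33 + -68*i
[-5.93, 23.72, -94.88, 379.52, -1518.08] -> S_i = -5.93*(-4.00)^i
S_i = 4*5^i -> [4, 20, 100, 500, 2500]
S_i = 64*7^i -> [64, 448, 3136, 21952, 153664]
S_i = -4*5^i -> [-4, -20, -100, -500, -2500]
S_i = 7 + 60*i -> [7, 67, 127, 187, 247]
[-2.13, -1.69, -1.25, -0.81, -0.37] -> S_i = -2.13 + 0.44*i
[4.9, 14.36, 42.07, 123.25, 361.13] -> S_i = 4.90*2.93^i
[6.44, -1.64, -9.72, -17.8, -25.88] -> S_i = 6.44 + -8.08*i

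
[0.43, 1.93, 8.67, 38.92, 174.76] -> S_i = 0.43*4.49^i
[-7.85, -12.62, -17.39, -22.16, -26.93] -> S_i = -7.85 + -4.77*i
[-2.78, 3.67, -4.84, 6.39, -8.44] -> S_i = -2.78*(-1.32)^i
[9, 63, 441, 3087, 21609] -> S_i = 9*7^i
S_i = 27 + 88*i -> [27, 115, 203, 291, 379]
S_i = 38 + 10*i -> [38, 48, 58, 68, 78]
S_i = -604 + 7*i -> [-604, -597, -590, -583, -576]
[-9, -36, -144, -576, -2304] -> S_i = -9*4^i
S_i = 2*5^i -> [2, 10, 50, 250, 1250]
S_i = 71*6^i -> [71, 426, 2556, 15336, 92016]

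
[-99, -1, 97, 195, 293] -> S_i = -99 + 98*i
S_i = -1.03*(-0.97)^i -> [-1.03, 1.0, -0.97, 0.94, -0.91]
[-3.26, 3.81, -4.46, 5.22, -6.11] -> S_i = -3.26*(-1.17)^i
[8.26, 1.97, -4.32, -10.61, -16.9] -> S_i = 8.26 + -6.29*i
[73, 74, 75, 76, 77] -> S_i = 73 + 1*i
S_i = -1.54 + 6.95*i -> [-1.54, 5.41, 12.36, 19.31, 26.26]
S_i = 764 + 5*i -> [764, 769, 774, 779, 784]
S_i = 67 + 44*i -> [67, 111, 155, 199, 243]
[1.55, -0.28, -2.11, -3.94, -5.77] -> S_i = 1.55 + -1.83*i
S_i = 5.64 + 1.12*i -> [5.64, 6.76, 7.88, 9.0, 10.12]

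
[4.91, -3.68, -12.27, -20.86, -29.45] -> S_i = 4.91 + -8.59*i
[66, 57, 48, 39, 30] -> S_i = 66 + -9*i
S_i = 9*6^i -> [9, 54, 324, 1944, 11664]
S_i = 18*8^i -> [18, 144, 1152, 9216, 73728]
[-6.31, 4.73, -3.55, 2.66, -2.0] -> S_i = -6.31*(-0.75)^i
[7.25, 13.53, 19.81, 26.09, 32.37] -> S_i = 7.25 + 6.28*i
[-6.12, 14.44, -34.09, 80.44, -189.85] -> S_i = -6.12*(-2.36)^i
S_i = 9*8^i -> [9, 72, 576, 4608, 36864]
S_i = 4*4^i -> [4, 16, 64, 256, 1024]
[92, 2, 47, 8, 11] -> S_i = Random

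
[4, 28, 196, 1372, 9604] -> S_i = 4*7^i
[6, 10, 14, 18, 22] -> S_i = 6 + 4*i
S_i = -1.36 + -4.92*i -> [-1.36, -6.28, -11.2, -16.12, -21.04]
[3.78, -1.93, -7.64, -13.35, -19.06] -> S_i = 3.78 + -5.71*i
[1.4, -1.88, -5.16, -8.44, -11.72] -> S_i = 1.40 + -3.28*i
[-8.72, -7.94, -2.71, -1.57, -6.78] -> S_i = Random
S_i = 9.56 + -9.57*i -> [9.56, -0.01, -9.58, -19.15, -28.72]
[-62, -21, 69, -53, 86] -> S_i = Random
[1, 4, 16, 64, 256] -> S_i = 1*4^i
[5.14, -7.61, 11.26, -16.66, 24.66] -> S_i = 5.14*(-1.48)^i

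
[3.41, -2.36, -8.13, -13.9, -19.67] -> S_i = 3.41 + -5.77*i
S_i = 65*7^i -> [65, 455, 3185, 22295, 156065]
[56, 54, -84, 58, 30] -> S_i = Random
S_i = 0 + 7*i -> [0, 7, 14, 21, 28]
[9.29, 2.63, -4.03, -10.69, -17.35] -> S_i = 9.29 + -6.66*i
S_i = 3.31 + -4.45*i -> [3.31, -1.14, -5.59, -10.04, -14.49]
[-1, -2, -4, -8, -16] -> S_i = -1*2^i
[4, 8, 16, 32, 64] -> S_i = 4*2^i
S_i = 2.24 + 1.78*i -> [2.24, 4.02, 5.8, 7.58, 9.36]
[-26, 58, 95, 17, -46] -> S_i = Random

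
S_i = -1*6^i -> [-1, -6, -36, -216, -1296]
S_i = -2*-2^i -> [-2, 4, -8, 16, -32]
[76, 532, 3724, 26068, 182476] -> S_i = 76*7^i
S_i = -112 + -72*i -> [-112, -184, -256, -328, -400]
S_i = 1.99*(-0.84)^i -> [1.99, -1.67, 1.4, -1.18, 0.99]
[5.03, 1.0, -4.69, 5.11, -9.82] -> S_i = Random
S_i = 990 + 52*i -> [990, 1042, 1094, 1146, 1198]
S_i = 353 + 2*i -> [353, 355, 357, 359, 361]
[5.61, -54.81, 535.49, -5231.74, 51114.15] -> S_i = 5.61*(-9.77)^i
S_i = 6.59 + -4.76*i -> [6.59, 1.83, -2.93, -7.69, -12.45]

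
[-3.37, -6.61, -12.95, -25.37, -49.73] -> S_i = -3.37*1.96^i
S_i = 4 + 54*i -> [4, 58, 112, 166, 220]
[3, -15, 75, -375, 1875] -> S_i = 3*-5^i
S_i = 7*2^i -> [7, 14, 28, 56, 112]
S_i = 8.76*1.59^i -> [8.76, 13.93, 22.15, 35.21, 55.99]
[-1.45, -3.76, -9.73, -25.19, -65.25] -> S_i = -1.45*2.59^i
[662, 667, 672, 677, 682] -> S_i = 662 + 5*i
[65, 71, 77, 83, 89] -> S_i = 65 + 6*i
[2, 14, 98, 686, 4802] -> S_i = 2*7^i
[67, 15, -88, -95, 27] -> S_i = Random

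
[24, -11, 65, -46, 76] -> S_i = Random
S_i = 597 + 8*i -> [597, 605, 613, 621, 629]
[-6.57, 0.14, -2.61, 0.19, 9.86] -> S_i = Random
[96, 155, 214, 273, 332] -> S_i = 96 + 59*i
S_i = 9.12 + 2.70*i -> [9.12, 11.82, 14.52, 17.22, 19.92]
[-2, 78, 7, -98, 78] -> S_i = Random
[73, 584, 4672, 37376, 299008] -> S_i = 73*8^i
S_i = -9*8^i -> [-9, -72, -576, -4608, -36864]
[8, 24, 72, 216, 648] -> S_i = 8*3^i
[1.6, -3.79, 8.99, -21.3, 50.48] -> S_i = 1.60*(-2.37)^i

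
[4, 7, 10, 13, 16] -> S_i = 4 + 3*i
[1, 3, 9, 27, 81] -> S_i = 1*3^i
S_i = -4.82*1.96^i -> [-4.82, -9.45, -18.52, -36.29, -71.13]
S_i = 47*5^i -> [47, 235, 1175, 5875, 29375]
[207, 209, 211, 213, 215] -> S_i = 207 + 2*i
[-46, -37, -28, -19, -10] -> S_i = -46 + 9*i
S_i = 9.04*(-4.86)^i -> [9.04, -43.93, 213.52, -1037.71, 5043.28]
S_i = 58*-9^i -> [58, -522, 4698, -42282, 380538]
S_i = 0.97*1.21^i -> [0.97, 1.17, 1.42, 1.72, 2.08]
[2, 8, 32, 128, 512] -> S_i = 2*4^i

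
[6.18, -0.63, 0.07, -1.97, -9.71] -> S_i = Random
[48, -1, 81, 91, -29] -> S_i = Random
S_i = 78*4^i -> [78, 312, 1248, 4992, 19968]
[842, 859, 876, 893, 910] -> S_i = 842 + 17*i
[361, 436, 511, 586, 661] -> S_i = 361 + 75*i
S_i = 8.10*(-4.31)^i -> [8.1, -34.91, 150.47, -648.51, 2795.08]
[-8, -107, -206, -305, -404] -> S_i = -8 + -99*i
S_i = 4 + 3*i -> [4, 7, 10, 13, 16]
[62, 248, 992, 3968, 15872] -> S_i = 62*4^i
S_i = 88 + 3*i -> [88, 91, 94, 97, 100]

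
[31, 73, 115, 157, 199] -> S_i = 31 + 42*i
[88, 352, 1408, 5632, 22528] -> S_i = 88*4^i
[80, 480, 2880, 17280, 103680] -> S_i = 80*6^i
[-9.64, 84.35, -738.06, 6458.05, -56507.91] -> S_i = -9.64*(-8.75)^i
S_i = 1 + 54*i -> [1, 55, 109, 163, 217]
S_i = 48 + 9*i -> [48, 57, 66, 75, 84]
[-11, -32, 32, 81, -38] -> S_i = Random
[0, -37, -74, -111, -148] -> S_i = 0 + -37*i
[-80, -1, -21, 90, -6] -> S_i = Random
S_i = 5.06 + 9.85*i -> [5.06, 14.91, 24.76, 34.61, 44.46]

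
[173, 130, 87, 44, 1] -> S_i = 173 + -43*i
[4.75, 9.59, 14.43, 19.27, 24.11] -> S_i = 4.75 + 4.84*i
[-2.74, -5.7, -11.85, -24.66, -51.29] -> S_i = -2.74*2.08^i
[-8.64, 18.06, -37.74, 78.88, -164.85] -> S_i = -8.64*(-2.09)^i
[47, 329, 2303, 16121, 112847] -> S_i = 47*7^i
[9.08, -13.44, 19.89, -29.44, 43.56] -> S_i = 9.08*(-1.48)^i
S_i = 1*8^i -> [1, 8, 64, 512, 4096]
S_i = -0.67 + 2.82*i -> [-0.67, 2.15, 4.97, 7.79, 10.61]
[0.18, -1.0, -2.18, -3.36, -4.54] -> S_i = 0.18 + -1.18*i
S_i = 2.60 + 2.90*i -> [2.6, 5.5, 8.4, 11.3, 14.2]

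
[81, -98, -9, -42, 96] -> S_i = Random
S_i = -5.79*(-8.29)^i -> [-5.79, 48.0, -397.91, 3298.69, -27346.18]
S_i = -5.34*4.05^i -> [-5.34, -21.63, -87.59, -354.74, -1436.68]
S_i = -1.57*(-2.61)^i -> [-1.57, 4.1, -10.69, 27.91, -72.86]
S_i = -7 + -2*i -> [-7, -9, -11, -13, -15]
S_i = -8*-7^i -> [-8, 56, -392, 2744, -19208]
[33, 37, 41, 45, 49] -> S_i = 33 + 4*i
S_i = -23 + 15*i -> [-23, -8, 7, 22, 37]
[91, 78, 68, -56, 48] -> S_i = Random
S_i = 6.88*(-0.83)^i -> [6.88, -5.71, 4.74, -3.93, 3.27]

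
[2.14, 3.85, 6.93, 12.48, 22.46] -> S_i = 2.14*1.80^i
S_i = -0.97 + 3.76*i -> [-0.97, 2.79, 6.55, 10.31, 14.07]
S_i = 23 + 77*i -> [23, 100, 177, 254, 331]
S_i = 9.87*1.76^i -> [9.87, 17.37, 30.57, 53.81, 94.7]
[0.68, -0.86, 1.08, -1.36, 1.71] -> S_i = 0.68*(-1.26)^i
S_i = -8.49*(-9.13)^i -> [-8.49, 77.51, -707.7, 6461.3, -58991.68]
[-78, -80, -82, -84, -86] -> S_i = -78 + -2*i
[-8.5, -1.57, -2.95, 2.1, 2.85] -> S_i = Random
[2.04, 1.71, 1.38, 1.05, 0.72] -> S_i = 2.04 + -0.33*i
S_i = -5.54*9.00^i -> [-5.54, -49.86, -448.74, -4038.66, -36347.94]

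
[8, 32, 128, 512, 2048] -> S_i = 8*4^i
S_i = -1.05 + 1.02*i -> [-1.05, -0.03, 0.99, 2.01, 3.03]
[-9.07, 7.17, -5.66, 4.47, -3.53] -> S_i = -9.07*(-0.79)^i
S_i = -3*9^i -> [-3, -27, -243, -2187, -19683]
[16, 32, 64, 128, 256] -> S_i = 16*2^i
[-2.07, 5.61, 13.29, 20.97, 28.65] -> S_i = -2.07 + 7.68*i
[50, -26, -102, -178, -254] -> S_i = 50 + -76*i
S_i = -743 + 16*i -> [-743, -727, -711, -695, -679]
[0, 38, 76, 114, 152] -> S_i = 0 + 38*i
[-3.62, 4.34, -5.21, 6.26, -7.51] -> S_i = -3.62*(-1.20)^i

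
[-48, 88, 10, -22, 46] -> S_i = Random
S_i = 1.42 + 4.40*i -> [1.42, 5.82, 10.22, 14.62, 19.02]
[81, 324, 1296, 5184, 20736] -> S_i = 81*4^i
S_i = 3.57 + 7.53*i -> [3.57, 11.1, 18.63, 26.16, 33.69]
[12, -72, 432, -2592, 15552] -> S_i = 12*-6^i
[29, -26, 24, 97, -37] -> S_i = Random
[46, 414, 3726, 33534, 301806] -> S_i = 46*9^i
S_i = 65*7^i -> [65, 455, 3185, 22295, 156065]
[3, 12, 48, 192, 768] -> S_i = 3*4^i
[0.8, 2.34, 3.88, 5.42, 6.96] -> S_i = 0.80 + 1.54*i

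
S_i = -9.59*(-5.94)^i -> [-9.59, 56.96, -338.37, 2009.92, -11938.9]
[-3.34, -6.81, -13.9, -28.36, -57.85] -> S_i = -3.34*2.04^i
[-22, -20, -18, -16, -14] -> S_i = -22 + 2*i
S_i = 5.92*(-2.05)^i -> [5.92, -12.14, 24.88, -51.0, 104.55]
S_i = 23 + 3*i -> [23, 26, 29, 32, 35]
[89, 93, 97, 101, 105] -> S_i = 89 + 4*i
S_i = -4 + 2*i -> [-4, -2, 0, 2, 4]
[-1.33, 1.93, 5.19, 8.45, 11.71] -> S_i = -1.33 + 3.26*i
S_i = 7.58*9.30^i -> [7.58, 70.49, 655.59, 6097.03, 56702.34]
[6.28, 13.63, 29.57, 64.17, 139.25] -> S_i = 6.28*2.17^i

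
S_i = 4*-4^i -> [4, -16, 64, -256, 1024]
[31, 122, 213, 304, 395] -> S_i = 31 + 91*i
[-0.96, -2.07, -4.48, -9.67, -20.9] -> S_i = -0.96*2.16^i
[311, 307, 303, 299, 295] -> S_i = 311 + -4*i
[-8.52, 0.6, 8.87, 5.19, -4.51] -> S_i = Random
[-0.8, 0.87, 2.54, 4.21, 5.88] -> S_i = -0.80 + 1.67*i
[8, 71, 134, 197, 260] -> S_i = 8 + 63*i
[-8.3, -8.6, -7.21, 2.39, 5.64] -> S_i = Random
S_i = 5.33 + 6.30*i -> [5.33, 11.63, 17.93, 24.23, 30.53]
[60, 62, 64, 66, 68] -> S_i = 60 + 2*i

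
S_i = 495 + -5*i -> [495, 490, 485, 480, 475]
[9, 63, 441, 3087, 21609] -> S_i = 9*7^i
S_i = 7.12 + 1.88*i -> [7.12, 9.0, 10.88, 12.76, 14.64]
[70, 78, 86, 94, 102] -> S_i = 70 + 8*i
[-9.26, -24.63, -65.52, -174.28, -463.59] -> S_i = -9.26*2.66^i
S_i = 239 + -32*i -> [239, 207, 175, 143, 111]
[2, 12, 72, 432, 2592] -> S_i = 2*6^i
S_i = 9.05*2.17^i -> [9.05, 19.64, 42.62, 92.48, 200.67]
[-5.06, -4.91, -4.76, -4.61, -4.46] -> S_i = -5.06 + 0.15*i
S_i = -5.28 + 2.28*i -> [-5.28, -3.0, -0.72, 1.56, 3.84]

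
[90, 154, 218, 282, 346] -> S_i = 90 + 64*i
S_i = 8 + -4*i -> [8, 4, 0, -4, -8]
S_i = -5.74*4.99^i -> [-5.74, -28.64, -142.93, -713.2, -3558.89]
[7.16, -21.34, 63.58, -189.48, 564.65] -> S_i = 7.16*(-2.98)^i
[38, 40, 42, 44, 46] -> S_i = 38 + 2*i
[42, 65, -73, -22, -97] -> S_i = Random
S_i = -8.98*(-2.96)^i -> [-8.98, 26.58, -78.68, 232.89, -689.36]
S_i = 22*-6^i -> [22, -132, 792, -4752, 28512]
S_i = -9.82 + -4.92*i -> [-9.82, -14.74, -19.66, -24.58, -29.5]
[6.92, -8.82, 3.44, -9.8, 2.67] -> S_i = Random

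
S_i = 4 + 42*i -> [4, 46, 88, 130, 172]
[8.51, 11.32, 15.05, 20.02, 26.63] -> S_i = 8.51*1.33^i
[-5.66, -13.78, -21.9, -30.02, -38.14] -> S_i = -5.66 + -8.12*i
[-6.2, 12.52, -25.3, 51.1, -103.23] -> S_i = -6.20*(-2.02)^i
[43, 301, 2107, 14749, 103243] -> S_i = 43*7^i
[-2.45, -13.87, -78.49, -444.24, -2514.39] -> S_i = -2.45*5.66^i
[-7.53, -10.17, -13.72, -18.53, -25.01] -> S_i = -7.53*1.35^i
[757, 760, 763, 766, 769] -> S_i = 757 + 3*i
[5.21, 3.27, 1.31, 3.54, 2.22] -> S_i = Random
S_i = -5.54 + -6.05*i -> [-5.54, -11.59, -17.64, -23.69, -29.74]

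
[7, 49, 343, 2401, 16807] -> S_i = 7*7^i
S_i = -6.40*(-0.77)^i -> [-6.4, 4.93, -3.79, 2.92, -2.25]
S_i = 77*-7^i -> [77, -539, 3773, -26411, 184877]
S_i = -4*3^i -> [-4, -12, -36, -108, -324]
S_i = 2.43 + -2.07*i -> [2.43, 0.36, -1.71, -3.78, -5.85]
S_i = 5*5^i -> [5, 25, 125, 625, 3125]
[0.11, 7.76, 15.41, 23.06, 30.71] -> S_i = 0.11 + 7.65*i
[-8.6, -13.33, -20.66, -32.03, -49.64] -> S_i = -8.60*1.55^i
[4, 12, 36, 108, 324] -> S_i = 4*3^i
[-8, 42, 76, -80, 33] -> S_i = Random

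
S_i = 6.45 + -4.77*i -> [6.45, 1.68, -3.09, -7.86, -12.63]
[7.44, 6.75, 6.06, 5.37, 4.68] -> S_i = 7.44 + -0.69*i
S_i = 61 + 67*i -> [61, 128, 195, 262, 329]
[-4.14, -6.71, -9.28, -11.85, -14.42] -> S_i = -4.14 + -2.57*i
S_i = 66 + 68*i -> [66, 134, 202, 270, 338]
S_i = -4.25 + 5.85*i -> [-4.25, 1.6, 7.45, 13.3, 19.15]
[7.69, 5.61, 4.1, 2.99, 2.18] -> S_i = 7.69*0.73^i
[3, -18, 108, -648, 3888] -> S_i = 3*-6^i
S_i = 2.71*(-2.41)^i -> [2.71, -6.53, 15.74, -37.93, 91.42]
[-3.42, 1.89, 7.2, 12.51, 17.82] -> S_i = -3.42 + 5.31*i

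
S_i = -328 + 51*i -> [-328, -277, -226, -175, -124]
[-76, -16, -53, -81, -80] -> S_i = Random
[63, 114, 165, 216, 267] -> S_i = 63 + 51*i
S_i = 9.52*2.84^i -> [9.52, 27.04, 76.78, 218.07, 619.31]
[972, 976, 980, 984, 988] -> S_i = 972 + 4*i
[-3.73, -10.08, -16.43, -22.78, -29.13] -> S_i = -3.73 + -6.35*i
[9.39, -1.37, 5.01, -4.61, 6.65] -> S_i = Random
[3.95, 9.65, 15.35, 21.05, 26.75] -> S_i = 3.95 + 5.70*i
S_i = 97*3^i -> [97, 291, 873, 2619, 7857]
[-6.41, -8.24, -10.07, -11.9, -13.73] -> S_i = -6.41 + -1.83*i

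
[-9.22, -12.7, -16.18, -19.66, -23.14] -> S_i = -9.22 + -3.48*i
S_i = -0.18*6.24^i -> [-0.18, -1.12, -7.01, -43.73, -272.9]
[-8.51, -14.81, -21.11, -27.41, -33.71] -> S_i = -8.51 + -6.30*i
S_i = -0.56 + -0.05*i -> [-0.56, -0.61, -0.66, -0.71, -0.76]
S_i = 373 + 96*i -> [373, 469, 565, 661, 757]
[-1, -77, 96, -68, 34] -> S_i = Random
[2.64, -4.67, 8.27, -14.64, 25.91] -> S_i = 2.64*(-1.77)^i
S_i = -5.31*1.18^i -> [-5.31, -6.27, -7.39, -8.72, -10.29]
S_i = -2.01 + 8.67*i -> [-2.01, 6.66, 15.33, 24.0, 32.67]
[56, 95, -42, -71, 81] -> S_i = Random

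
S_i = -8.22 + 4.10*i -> [-8.22, -4.12, -0.02, 4.08, 8.18]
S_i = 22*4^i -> [22, 88, 352, 1408, 5632]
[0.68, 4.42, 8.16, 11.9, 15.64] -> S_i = 0.68 + 3.74*i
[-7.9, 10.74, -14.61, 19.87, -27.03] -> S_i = -7.90*(-1.36)^i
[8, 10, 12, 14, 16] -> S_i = 8 + 2*i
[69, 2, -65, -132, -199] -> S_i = 69 + -67*i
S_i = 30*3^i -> [30, 90, 270, 810, 2430]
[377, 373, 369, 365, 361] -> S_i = 377 + -4*i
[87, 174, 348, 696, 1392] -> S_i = 87*2^i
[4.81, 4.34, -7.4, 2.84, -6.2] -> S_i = Random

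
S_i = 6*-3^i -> [6, -18, 54, -162, 486]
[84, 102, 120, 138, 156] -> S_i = 84 + 18*i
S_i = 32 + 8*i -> [32, 40, 48, 56, 64]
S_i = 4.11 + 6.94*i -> [4.11, 11.05, 17.99, 24.93, 31.87]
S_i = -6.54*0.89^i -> [-6.54, -5.82, -5.18, -4.61, -4.1]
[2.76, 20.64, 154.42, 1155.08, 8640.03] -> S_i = 2.76*7.48^i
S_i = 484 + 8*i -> [484, 492, 500, 508, 516]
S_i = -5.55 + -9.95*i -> [-5.55, -15.5, -25.45, -35.4, -45.35]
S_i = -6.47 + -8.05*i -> [-6.47, -14.52, -22.57, -30.62, -38.67]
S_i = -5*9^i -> [-5, -45, -405, -3645, -32805]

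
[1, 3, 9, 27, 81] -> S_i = 1*3^i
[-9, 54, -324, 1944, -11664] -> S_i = -9*-6^i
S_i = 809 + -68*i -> [809, 741, 673, 605, 537]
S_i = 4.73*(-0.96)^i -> [4.73, -4.54, 4.36, -4.18, 4.02]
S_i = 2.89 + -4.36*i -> [2.89, -1.47, -5.83, -10.19, -14.55]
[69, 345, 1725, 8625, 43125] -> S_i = 69*5^i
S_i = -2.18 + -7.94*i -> [-2.18, -10.12, -18.06, -26.0, -33.94]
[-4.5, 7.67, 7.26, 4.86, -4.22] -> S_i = Random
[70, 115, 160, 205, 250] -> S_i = 70 + 45*i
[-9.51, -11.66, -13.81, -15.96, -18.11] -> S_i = -9.51 + -2.15*i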